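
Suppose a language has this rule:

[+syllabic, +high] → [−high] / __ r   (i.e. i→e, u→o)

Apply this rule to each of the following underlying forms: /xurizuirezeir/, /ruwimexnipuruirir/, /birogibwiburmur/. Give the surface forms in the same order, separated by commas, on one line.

xorizuerezeer, ruwimexniporuerer, berogibwibormor

/xurizuirezeir/: /u/ is a high vowel immediately before /r/, so it lowers to [o]. /i/ is a high vowel immediately before /r/, so it lowers to [e]. /i/ is a high vowel immediately before /r/, so it lowers to [e]. → [xorizuerezeer].
/ruwimexnipuruirir/: /u/ is a high vowel immediately before /r/, so it lowers to [o]. /i/ is a high vowel immediately before /r/, so it lowers to [e]. /i/ is a high vowel immediately before /r/, so it lowers to [e]. → [ruwimexniporuerer].
/birogibwiburmur/: /i/ is a high vowel immediately before /r/, so it lowers to [e]. /u/ is a high vowel immediately before /r/, so it lowers to [o]. /u/ is a high vowel immediately before /r/, so it lowers to [o]. → [berogibwibormor].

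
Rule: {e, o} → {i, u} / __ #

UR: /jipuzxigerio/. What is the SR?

jipuzxigeriu

/o/ is a mid vowel in word-final position, so it raises to [u].
Surface form: [jipuzxigeriu].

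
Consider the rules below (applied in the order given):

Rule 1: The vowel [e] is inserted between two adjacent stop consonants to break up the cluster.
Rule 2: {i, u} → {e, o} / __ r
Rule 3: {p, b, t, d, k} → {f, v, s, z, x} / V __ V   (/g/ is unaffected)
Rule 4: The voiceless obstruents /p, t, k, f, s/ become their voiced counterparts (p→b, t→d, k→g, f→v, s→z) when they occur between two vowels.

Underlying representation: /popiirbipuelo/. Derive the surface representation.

povierbivuelo

Rule 1 (stop-cluster e-epenthesis): no segment meets the environment; /popiirbipuelo/ is unchanged.
Rule 2 (pre-rhotic lowering): /i/ is a high vowel immediately before /r/, so it lowers to [e]. /popiirbipuelo/ → popierbipuelo.
Rule 3 (intervocalic spirantization): /p/ is a stop between vowels /o/ and /i/, so it spirantizes to the fricative [f]. /p/ is a stop between vowels /i/ and /u/, so it spirantizes to the fricative [f]. /popierbipuelo/ → pofierbifuelo.
Rule 4 (intervocalic voicing): /f/ is a voiceless obstruent between vowels /o/ and /i/, so it voices to [v]. /f/ is a voiceless obstruent between vowels /i/ and /u/, so it voices to [v]. /pofierbifuelo/ → povierbivuelo.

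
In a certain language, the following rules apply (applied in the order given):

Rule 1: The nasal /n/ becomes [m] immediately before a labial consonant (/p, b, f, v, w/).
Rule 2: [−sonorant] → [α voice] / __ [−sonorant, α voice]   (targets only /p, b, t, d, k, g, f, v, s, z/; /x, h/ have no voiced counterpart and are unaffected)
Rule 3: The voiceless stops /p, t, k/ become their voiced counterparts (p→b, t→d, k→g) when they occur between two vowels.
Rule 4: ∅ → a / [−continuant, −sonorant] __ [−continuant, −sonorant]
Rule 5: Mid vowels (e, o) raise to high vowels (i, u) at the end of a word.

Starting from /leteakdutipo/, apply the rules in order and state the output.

Rule 1 (nasal place assimilation): no segment meets the environment; /leteakdutipo/ is unchanged.
Rule 2 (regressive voicing assimilation): /k/ precedes the voiced obstruent /d/, so it voices to [g] by assimilation. /leteakdutipo/ → leteagdutipo.
Rule 3 (intervocalic voicing): /t/ is a voiceless stop between vowels /e/ and /e/, so it voices to [d]. /t/ is a voiceless stop between vowels /u/ and /i/, so it voices to [d]. /p/ is a voiceless stop between vowels /i/ and /o/, so it voices to [b]. /leteagdutipo/ → ledeagdudibo.
Rule 4 (stop-cluster a-epenthesis): /g/ and /d/ form a stop–stop cluster, so [a] is inserted between them. /ledeagdudibo/ → ledeagadudibo.
Rule 5 (final vowel raising): /o/ is a mid vowel in word-final position, so it raises to [u]. /ledeagadudibo/ → ledeagadudibu.

ledeagadudibu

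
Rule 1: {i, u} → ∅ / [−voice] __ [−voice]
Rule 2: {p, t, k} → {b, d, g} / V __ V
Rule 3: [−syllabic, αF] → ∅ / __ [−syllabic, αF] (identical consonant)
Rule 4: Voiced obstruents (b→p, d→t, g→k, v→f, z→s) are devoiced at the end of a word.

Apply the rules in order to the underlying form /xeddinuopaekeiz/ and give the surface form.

xedinuobaegeis

Rule 1 (high vowel syncope): no segment meets the environment; /xeddinuopaekeiz/ is unchanged.
Rule 2 (intervocalic voicing): /p/ is a voiceless stop between vowels /o/ and /a/, so it voices to [b]. /k/ is a voiceless stop between vowels /e/ and /e/, so it voices to [g]. /xeddinuopaekeiz/ → xeddinuobaegeiz.
Rule 3 (degemination): /dd/ is a geminate; the first /d/ deletes. /xeddinuobaegeiz/ → xedinuobaegeiz.
Rule 4 (final devoicing): /z/ is a voiced obstruent in word-final position, so it devoices to [s]. /xedinuobaegeiz/ → xedinuobaegeis.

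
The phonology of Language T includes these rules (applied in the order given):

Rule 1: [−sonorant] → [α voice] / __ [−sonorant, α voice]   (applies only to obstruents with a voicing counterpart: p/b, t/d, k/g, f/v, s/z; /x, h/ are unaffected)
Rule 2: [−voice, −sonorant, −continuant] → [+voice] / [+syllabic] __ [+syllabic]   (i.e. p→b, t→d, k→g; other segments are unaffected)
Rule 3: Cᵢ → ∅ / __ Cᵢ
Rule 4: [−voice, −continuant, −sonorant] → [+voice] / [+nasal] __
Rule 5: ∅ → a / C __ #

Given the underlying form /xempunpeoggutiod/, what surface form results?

xembunbeogudioda

Rule 1 (regressive voicing assimilation): no segment meets the environment; /xempunpeoggutiod/ is unchanged.
Rule 2 (intervocalic voicing): /t/ is a voiceless stop between vowels /u/ and /i/, so it voices to [d]. /xempunpeoggutiod/ → xempunpeoggudiod.
Rule 3 (degemination): /gg/ is a geminate; the first /g/ deletes. /xempunpeoggudiod/ → xempunpeogudiod.
Rule 4 (post-nasal voicing): /p/ is a voiceless stop immediately after the nasal /m/, so it voices to [b]. /p/ is a voiceless stop immediately after the nasal /n/, so it voices to [b]. /xempunpeogudiod/ → xembunbeogudiod.
Rule 5 (final a-epenthesis): the form ends in the consonant /d/, so [a] is inserted word-finally. /xembunbeogudiod/ → xembunbeogudioda.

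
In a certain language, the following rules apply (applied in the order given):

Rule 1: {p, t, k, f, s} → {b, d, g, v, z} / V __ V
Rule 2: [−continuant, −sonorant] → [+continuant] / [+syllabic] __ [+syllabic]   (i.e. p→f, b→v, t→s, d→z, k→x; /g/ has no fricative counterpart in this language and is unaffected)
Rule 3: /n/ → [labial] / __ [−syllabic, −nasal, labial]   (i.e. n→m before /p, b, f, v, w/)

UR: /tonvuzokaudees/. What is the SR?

Rule 1 (intervocalic voicing): /k/ is a voiceless obstruent between vowels /o/ and /a/, so it voices to [g]. /tonvuzokaudees/ → tonvuzogaudees.
Rule 2 (intervocalic spirantization): /d/ is a stop between vowels /u/ and /e/, so it spirantizes to the fricative [z]. /tonvuzogaudees/ → tonvuzogauzees.
Rule 3 (nasal place assimilation): /n/ precedes the labial consonant /v/, so it assimilates in place to [m]. /tonvuzogauzees/ → tomvuzogauzees.

tomvuzogauzees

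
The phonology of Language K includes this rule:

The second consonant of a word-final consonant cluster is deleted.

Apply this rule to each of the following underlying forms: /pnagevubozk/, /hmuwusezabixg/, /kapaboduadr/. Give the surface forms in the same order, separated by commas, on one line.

/pnagevubozk/: /k/ is the second consonant of a word-final cluster /zk/, so it deletes. → [pnagevuboz].
/hmuwusezabixg/: /g/ is the second consonant of a word-final cluster /xg/, so it deletes. → [hmuwusezabix].
/kapaboduadr/: /r/ is the second consonant of a word-final cluster /dr/, so it deletes. → [kapaboduad].

pnagevuboz, hmuwusezabix, kapaboduad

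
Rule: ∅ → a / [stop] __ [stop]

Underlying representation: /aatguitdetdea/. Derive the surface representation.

aataguitadetadea

/t/ and /g/ form a stop–stop cluster, so [a] is inserted between them.
/t/ and /d/ form a stop–stop cluster, so [a] is inserted between them.
/t/ and /d/ form a stop–stop cluster, so [a] is inserted between them.
Surface form: [aataguitadetadea].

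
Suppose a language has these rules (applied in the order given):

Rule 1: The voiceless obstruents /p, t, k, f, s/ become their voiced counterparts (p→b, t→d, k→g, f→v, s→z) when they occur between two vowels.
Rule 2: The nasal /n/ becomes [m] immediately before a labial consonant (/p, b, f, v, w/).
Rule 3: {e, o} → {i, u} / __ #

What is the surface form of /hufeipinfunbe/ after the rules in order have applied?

Rule 1 (intervocalic voicing): /f/ is a voiceless obstruent between vowels /u/ and /e/, so it voices to [v]. /p/ is a voiceless obstruent between vowels /i/ and /i/, so it voices to [b]. /hufeipinfunbe/ → huveibinfunbe.
Rule 2 (nasal place assimilation): /n/ precedes the labial consonant /f/, so it assimilates in place to [m]. /n/ precedes the labial consonant /b/, so it assimilates in place to [m]. /huveibinfunbe/ → huveibimfumbe.
Rule 3 (final vowel raising): /e/ is a mid vowel in word-final position, so it raises to [i]. /huveibimfumbe/ → huveibimfumbi.

huveibimfumbi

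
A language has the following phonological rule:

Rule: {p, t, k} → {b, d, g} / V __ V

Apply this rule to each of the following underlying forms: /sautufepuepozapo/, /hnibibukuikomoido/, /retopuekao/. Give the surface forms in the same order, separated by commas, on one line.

saudufebuebozabo, hnibibuguigomoido, redobuegao

/sautufepuepozapo/: /t/ is a voiceless stop between vowels /u/ and /u/, so it voices to [d]. /p/ is a voiceless stop between vowels /e/ and /u/, so it voices to [b]. /p/ is a voiceless stop between vowels /e/ and /o/, so it voices to [b]. /p/ is a voiceless stop between vowels /a/ and /o/, so it voices to [b]. → [saudufebuebozabo].
/hnibibukuikomoido/: /k/ is a voiceless stop between vowels /u/ and /u/, so it voices to [g]. /k/ is a voiceless stop between vowels /i/ and /o/, so it voices to [g]. → [hnibibuguigomoido].
/retopuekao/: /t/ is a voiceless stop between vowels /e/ and /o/, so it voices to [d]. /p/ is a voiceless stop between vowels /o/ and /u/, so it voices to [b]. /k/ is a voiceless stop between vowels /e/ and /a/, so it voices to [g]. → [redobuegao].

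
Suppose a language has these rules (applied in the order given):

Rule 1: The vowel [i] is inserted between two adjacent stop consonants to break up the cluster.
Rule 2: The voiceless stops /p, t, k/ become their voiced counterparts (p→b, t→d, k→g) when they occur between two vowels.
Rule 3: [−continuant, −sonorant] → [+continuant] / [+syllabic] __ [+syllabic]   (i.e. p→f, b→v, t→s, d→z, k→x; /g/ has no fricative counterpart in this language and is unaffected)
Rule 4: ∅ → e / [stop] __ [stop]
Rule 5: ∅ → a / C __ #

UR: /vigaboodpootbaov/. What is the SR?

vigavoozivoozivaova

Rule 1 (stop-cluster i-epenthesis): /d/ and /p/ form a stop–stop cluster, so [i] is inserted between them. /t/ and /b/ form a stop–stop cluster, so [i] is inserted between them. /vigaboodpootbaov/ → vigaboodipootibaov.
Rule 2 (intervocalic voicing): /p/ is a voiceless stop between vowels /i/ and /o/, so it voices to [b]. /t/ is a voiceless stop between vowels /o/ and /i/, so it voices to [d]. /vigaboodipootibaov/ → vigaboodiboodibaov.
Rule 3 (intervocalic spirantization): /b/ is a stop between vowels /a/ and /o/, so it spirantizes to the fricative [v]. /d/ is a stop between vowels /o/ and /i/, so it spirantizes to the fricative [z]. /b/ is a stop between vowels /i/ and /o/, so it spirantizes to the fricative [v]. /d/ is a stop between vowels /o/ and /i/, so it spirantizes to the fricative [z]. /b/ is a stop between vowels /i/ and /a/, so it spirantizes to the fricative [v]. /vigaboodiboodibaov/ → vigavoozivoozivaov.
Rule 4 (stop-cluster e-epenthesis): no segment meets the environment; /vigavoozivoozivaov/ is unchanged.
Rule 5 (final a-epenthesis): the form ends in the consonant /v/, so [a] is inserted word-finally. /vigavoozivoozivaov/ → vigavoozivoozivaova.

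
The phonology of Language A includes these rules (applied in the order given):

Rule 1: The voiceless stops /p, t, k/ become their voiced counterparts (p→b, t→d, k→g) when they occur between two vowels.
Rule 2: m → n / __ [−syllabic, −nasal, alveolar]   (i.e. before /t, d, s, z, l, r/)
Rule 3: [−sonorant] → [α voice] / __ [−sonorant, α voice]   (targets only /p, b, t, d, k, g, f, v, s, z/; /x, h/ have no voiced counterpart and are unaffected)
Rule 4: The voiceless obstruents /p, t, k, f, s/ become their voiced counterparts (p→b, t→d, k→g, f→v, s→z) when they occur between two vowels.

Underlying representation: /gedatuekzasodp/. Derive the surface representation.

gedaduegzazotp

Rule 1 (intervocalic voicing): /t/ is a voiceless stop between vowels /a/ and /u/, so it voices to [d]. /gedatuekzasodp/ → gedaduekzasodp.
Rule 2 (nasal place assimilation): no segment meets the environment; /gedaduekzasodp/ is unchanged.
Rule 3 (regressive voicing assimilation): /k/ precedes the voiced obstruent /z/, so it voices to [g] by assimilation. /d/ precedes the voiceless obstruent /p/, so it devoices to [t] by assimilation. /gedaduekzasodp/ → gedaduegzasotp.
Rule 4 (intervocalic voicing): /s/ is a voiceless obstruent between vowels /a/ and /o/, so it voices to [z]. /gedaduegzasotp/ → gedaduegzazotp.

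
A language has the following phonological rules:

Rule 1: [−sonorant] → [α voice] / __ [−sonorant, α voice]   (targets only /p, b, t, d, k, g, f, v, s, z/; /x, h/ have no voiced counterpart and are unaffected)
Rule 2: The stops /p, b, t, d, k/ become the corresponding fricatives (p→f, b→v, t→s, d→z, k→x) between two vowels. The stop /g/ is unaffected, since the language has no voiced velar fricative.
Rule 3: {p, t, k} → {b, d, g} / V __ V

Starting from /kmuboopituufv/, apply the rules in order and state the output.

kmuvoofisuuvv

Rule 1 (regressive voicing assimilation): /f/ precedes the voiced obstruent /v/, so it voices to [v] by assimilation. /kmuboopituufv/ → kmuboopituuvv.
Rule 2 (intervocalic spirantization): /b/ is a stop between vowels /u/ and /o/, so it spirantizes to the fricative [v]. /p/ is a stop between vowels /o/ and /i/, so it spirantizes to the fricative [f]. /t/ is a stop between vowels /i/ and /u/, so it spirantizes to the fricative [s]. /kmuboopituuvv/ → kmuvoofisuuvv.
Rule 3 (intervocalic voicing): no segment meets the environment; /kmuvoofisuuvv/ is unchanged.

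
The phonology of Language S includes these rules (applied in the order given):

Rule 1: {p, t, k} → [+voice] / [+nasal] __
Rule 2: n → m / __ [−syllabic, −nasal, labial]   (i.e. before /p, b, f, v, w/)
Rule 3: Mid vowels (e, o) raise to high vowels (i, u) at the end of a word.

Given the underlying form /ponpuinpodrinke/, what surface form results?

pombuimbodringi

Rule 1 (post-nasal voicing): /p/ is a voiceless stop immediately after the nasal /n/, so it voices to [b]. /p/ is a voiceless stop immediately after the nasal /n/, so it voices to [b]. /k/ is a voiceless stop immediately after the nasal /n/, so it voices to [g]. /ponpuinpodrinke/ → ponbuinbodringe.
Rule 2 (nasal place assimilation): /n/ precedes the labial consonant /b/, so it assimilates in place to [m]. /n/ precedes the labial consonant /b/, so it assimilates in place to [m]. /ponbuinbodringe/ → pombuimbodringe.
Rule 3 (final vowel raising): /e/ is a mid vowel in word-final position, so it raises to [i]. /pombuimbodringe/ → pombuimbodringi.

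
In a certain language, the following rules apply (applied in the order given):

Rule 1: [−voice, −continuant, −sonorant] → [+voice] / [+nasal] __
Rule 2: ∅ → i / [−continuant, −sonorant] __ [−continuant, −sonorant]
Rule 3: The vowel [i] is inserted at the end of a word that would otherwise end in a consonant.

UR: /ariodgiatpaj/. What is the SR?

Rule 1 (post-nasal voicing): no segment meets the environment; /ariodgiatpaj/ is unchanged.
Rule 2 (stop-cluster i-epenthesis): /d/ and /g/ form a stop–stop cluster, so [i] is inserted between them. /t/ and /p/ form a stop–stop cluster, so [i] is inserted between them. /ariodgiatpaj/ → ariodigiatipaj.
Rule 3 (final i-epenthesis): the form ends in the consonant /j/, so [i] is inserted word-finally. /ariodigiatipaj/ → ariodigiatipaji.

ariodigiatipaji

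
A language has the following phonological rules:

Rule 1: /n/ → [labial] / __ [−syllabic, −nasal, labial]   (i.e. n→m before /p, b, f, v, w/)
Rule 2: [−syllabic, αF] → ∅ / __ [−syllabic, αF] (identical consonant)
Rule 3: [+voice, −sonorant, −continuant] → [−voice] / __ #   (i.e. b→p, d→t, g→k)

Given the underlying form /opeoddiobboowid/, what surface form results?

Rule 1 (nasal place assimilation): no segment meets the environment; /opeoddiobboowid/ is unchanged.
Rule 2 (degemination): /dd/ is a geminate; the first /d/ deletes. /bb/ is a geminate; the first /b/ deletes. /opeoddiobboowid/ → opeodioboowid.
Rule 3 (final devoicing): /d/ is a voiced stop in word-final position, so it devoices to [t]. /opeodioboowid/ → opeodioboowit.

opeodioboowit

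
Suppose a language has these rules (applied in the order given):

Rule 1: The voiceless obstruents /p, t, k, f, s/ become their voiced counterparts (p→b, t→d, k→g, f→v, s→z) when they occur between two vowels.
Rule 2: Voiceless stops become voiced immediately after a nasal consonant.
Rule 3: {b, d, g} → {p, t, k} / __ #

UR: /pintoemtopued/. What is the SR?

Rule 1 (intervocalic voicing): /p/ is a voiceless obstruent between vowels /o/ and /u/, so it voices to [b]. /pintoemtopued/ → pintoemtobued.
Rule 2 (post-nasal voicing): /t/ is a voiceless stop immediately after the nasal /n/, so it voices to [d]. /t/ is a voiceless stop immediately after the nasal /m/, so it voices to [d]. /pintoemtobued/ → pindoemdobued.
Rule 3 (final devoicing): /d/ is a voiced stop in word-final position, so it devoices to [t]. /pindoemdobued/ → pindoemdobuet.

pindoemdobuet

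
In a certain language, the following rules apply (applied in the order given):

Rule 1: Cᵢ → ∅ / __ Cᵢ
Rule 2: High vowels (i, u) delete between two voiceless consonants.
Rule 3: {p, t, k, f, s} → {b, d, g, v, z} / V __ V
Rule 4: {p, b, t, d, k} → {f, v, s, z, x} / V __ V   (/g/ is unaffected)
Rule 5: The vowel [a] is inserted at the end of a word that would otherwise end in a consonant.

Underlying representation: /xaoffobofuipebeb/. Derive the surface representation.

xaovovovuiveveba

Rule 1 (degemination): /ff/ is a geminate; the first /f/ deletes. /xaoffobofuipebeb/ → xaofobofuipebeb.
Rule 2 (high vowel syncope): no segment meets the environment; /xaofobofuipebeb/ is unchanged.
Rule 3 (intervocalic voicing): /f/ is a voiceless obstruent between vowels /o/ and /o/, so it voices to [v]. /f/ is a voiceless obstruent between vowels /o/ and /u/, so it voices to [v]. /p/ is a voiceless obstruent between vowels /i/ and /e/, so it voices to [b]. /xaofobofuipebeb/ → xaovobovuibebeb.
Rule 4 (intervocalic spirantization): /b/ is a stop between vowels /o/ and /o/, so it spirantizes to the fricative [v]. /b/ is a stop between vowels /i/ and /e/, so it spirantizes to the fricative [v]. /b/ is a stop between vowels /e/ and /e/, so it spirantizes to the fricative [v]. /xaovobovuibebeb/ → xaovovovuiveveb.
Rule 5 (final a-epenthesis): the form ends in the consonant /b/, so [a] is inserted word-finally. /xaovovovuiveveb/ → xaovovovuiveveba.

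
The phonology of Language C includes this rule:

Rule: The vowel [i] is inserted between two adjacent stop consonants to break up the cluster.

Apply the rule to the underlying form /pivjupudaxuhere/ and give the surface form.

pivjupudaxuhere

No segment of /pivjupudaxuhere/ meets the structural description of the rule, so the form surfaces unchanged.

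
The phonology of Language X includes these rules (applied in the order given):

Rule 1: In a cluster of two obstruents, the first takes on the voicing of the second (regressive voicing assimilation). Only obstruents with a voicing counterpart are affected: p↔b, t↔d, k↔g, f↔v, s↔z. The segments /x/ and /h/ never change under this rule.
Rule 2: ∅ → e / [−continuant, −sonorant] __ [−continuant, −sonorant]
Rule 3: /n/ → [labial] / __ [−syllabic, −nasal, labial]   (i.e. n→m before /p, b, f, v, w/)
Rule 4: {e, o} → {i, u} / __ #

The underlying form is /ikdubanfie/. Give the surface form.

Rule 1 (regressive voicing assimilation): /k/ precedes the voiced obstruent /d/, so it voices to [g] by assimilation. /ikdubanfie/ → igdubanfie.
Rule 2 (stop-cluster e-epenthesis): /g/ and /d/ form a stop–stop cluster, so [e] is inserted between them. /igdubanfie/ → igedubanfie.
Rule 3 (nasal place assimilation): /n/ precedes the labial consonant /f/, so it assimilates in place to [m]. /igedubanfie/ → igedubamfie.
Rule 4 (final vowel raising): /e/ is a mid vowel in word-final position, so it raises to [i]. /igedubamfie/ → igedubamfii.

igedubamfii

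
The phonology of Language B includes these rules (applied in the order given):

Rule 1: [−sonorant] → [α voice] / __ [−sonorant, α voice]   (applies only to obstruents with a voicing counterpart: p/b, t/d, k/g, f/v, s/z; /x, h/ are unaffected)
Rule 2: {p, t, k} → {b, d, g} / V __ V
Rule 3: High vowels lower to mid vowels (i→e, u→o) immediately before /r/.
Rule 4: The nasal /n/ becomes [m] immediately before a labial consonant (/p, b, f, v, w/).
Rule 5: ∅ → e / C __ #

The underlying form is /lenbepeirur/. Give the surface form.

Rule 1 (regressive voicing assimilation): no segment meets the environment; /lenbepeirur/ is unchanged.
Rule 2 (intervocalic voicing): /p/ is a voiceless stop between vowels /e/ and /e/, so it voices to [b]. /lenbepeirur/ → lenbebeirur.
Rule 3 (pre-rhotic lowering): /i/ is a high vowel immediately before /r/, so it lowers to [e]. /u/ is a high vowel immediately before /r/, so it lowers to [o]. /lenbebeirur/ → lenbebeeror.
Rule 4 (nasal place assimilation): /n/ precedes the labial consonant /b/, so it assimilates in place to [m]. /lenbebeeror/ → lembebeeror.
Rule 5 (final e-epenthesis): the form ends in the consonant /r/, so [e] is inserted word-finally. /lembebeeror/ → lembebeerore.

lembebeerore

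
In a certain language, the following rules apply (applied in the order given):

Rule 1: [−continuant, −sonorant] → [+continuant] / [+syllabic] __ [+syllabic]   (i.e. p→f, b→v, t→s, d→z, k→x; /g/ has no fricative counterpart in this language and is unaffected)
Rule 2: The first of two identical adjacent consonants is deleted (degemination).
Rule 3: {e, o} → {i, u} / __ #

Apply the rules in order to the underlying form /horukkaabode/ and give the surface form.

horukaavozi

Rule 1 (intervocalic spirantization): /b/ is a stop between vowels /a/ and /o/, so it spirantizes to the fricative [v]. /d/ is a stop between vowels /o/ and /e/, so it spirantizes to the fricative [z]. /horukkaabode/ → horukkaavoze.
Rule 2 (degemination): /kk/ is a geminate; the first /k/ deletes. /horukkaavoze/ → horukaavoze.
Rule 3 (final vowel raising): /e/ is a mid vowel in word-final position, so it raises to [i]. /horukaavoze/ → horukaavozi.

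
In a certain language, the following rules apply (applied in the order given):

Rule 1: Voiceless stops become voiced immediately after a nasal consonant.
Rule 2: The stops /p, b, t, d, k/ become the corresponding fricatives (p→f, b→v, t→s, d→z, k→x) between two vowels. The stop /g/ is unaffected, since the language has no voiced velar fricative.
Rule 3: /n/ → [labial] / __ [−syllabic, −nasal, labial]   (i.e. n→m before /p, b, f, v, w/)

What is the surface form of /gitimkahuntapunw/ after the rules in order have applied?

Rule 1 (post-nasal voicing): /k/ is a voiceless stop immediately after the nasal /m/, so it voices to [g]. /t/ is a voiceless stop immediately after the nasal /n/, so it voices to [d]. /gitimkahuntapunw/ → gitimgahundapunw.
Rule 2 (intervocalic spirantization): /t/ is a stop between vowels /i/ and /i/, so it spirantizes to the fricative [s]. /p/ is a stop between vowels /a/ and /u/, so it spirantizes to the fricative [f]. /gitimgahundapunw/ → gisimgahundafunw.
Rule 3 (nasal place assimilation): /n/ precedes the labial consonant /w/, so it assimilates in place to [m]. /gisimgahundafunw/ → gisimgahundafumw.

gisimgahundafumw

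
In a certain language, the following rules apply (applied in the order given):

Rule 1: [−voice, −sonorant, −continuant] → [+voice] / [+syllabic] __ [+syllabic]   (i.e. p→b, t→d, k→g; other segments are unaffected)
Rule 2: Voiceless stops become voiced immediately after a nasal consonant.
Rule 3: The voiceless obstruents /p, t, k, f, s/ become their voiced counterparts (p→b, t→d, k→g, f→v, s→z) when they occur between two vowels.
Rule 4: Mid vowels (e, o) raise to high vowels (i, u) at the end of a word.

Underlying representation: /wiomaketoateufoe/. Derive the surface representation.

Rule 1 (intervocalic voicing): /k/ is a voiceless stop between vowels /a/ and /e/, so it voices to [g]. /t/ is a voiceless stop between vowels /e/ and /o/, so it voices to [d]. /t/ is a voiceless stop between vowels /a/ and /e/, so it voices to [d]. /wiomaketoateufoe/ → wiomagedoadeufoe.
Rule 2 (post-nasal voicing): no segment meets the environment; /wiomagedoadeufoe/ is unchanged.
Rule 3 (intervocalic voicing): /f/ is a voiceless obstruent between vowels /u/ and /o/, so it voices to [v]. /wiomagedoadeufoe/ → wiomagedoadeuvoe.
Rule 4 (final vowel raising): /e/ is a mid vowel in word-final position, so it raises to [i]. /wiomagedoadeuvoe/ → wiomagedoadeuvoi.

wiomagedoadeuvoi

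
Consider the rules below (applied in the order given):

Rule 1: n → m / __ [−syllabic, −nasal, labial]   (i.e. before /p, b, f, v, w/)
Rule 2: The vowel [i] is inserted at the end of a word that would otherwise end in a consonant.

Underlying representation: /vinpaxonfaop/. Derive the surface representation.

Rule 1 (nasal place assimilation): /n/ precedes the labial consonant /p/, so it assimilates in place to [m]. /n/ precedes the labial consonant /f/, so it assimilates in place to [m]. /vinpaxonfaop/ → vimpaxomfaop.
Rule 2 (final i-epenthesis): the form ends in the consonant /p/, so [i] is inserted word-finally. /vimpaxomfaop/ → vimpaxomfaopi.

vimpaxomfaopi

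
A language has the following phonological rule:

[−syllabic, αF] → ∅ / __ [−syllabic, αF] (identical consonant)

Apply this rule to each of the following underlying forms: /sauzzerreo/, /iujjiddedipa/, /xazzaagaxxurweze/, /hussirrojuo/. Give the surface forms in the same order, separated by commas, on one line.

sauzereo, iujidedipa, xazaagaxurweze, husirojuo

/sauzzerreo/: /zz/ is a geminate; the first /z/ deletes. /rr/ is a geminate; the first /r/ deletes. → [sauzereo].
/iujjiddedipa/: /jj/ is a geminate; the first /j/ deletes. /dd/ is a geminate; the first /d/ deletes. → [iujidedipa].
/xazzaagaxxurweze/: /zz/ is a geminate; the first /z/ deletes. /xx/ is a geminate; the first /x/ deletes. → [xazaagaxurweze].
/hussirrojuo/: /ss/ is a geminate; the first /s/ deletes. /rr/ is a geminate; the first /r/ deletes. → [husirojuo].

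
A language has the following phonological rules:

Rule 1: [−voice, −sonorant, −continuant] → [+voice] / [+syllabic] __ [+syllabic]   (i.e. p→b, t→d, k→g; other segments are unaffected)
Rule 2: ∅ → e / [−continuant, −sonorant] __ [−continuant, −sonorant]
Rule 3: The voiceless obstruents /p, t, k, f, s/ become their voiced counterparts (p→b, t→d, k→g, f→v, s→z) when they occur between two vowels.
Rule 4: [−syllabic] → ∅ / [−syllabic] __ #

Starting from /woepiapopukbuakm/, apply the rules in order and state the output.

woebiabobugebuak

Rule 1 (intervocalic voicing): /p/ is a voiceless stop between vowels /e/ and /i/, so it voices to [b]. /p/ is a voiceless stop between vowels /a/ and /o/, so it voices to [b]. /p/ is a voiceless stop between vowels /o/ and /u/, so it voices to [b]. /woepiapopukbuakm/ → woebiabobukbuakm.
Rule 2 (stop-cluster e-epenthesis): /k/ and /b/ form a stop–stop cluster, so [e] is inserted between them. /woebiabobukbuakm/ → woebiabobukebuakm.
Rule 3 (intervocalic voicing): /k/ is a voiceless obstruent between vowels /u/ and /e/, so it voices to [g]. /woebiabobukebuakm/ → woebiabobugebuakm.
Rule 4 (final cluster simplification): /m/ is the second consonant of a word-final cluster /km/, so it deletes. /woebiabobugebuakm/ → woebiabobugebuak.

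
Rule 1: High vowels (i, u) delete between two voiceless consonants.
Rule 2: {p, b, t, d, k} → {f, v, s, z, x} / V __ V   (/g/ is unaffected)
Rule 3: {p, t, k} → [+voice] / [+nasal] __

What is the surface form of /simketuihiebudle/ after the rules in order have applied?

simgesuihievudle

Rule 1 (high vowel syncope): no segment meets the environment; /simketuihiebudle/ is unchanged.
Rule 2 (intervocalic spirantization): /t/ is a stop between vowels /e/ and /u/, so it spirantizes to the fricative [s]. /b/ is a stop between vowels /e/ and /u/, so it spirantizes to the fricative [v]. /simketuihiebudle/ → simkesuihievudle.
Rule 3 (post-nasal voicing): /k/ is a voiceless stop immediately after the nasal /m/, so it voices to [g]. /simkesuihievudle/ → simgesuihievudle.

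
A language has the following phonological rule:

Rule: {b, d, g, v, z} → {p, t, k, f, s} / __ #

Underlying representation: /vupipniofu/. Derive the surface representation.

vupipniofu

No segment of /vupipniofu/ meets the structural description of the rule, so the form surfaces unchanged.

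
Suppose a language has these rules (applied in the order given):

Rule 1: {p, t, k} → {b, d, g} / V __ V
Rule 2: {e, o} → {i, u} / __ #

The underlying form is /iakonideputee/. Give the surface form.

iagonidebudei

Rule 1 (intervocalic voicing): /k/ is a voiceless stop between vowels /a/ and /o/, so it voices to [g]. /p/ is a voiceless stop between vowels /e/ and /u/, so it voices to [b]. /t/ is a voiceless stop between vowels /u/ and /e/, so it voices to [d]. /iakonideputee/ → iagonidebudee.
Rule 2 (final vowel raising): /e/ is a mid vowel in word-final position, so it raises to [i]. /iagonidebudee/ → iagonidebudei.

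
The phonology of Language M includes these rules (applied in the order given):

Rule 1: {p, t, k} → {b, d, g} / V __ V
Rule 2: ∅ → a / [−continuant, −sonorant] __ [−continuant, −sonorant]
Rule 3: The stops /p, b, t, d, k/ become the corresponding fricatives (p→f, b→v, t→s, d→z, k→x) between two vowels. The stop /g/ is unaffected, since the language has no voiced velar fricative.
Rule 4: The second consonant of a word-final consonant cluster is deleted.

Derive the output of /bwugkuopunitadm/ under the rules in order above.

Rule 1 (intervocalic voicing): /p/ is a voiceless stop between vowels /o/ and /u/, so it voices to [b]. /t/ is a voiceless stop between vowels /i/ and /a/, so it voices to [d]. /bwugkuopunitadm/ → bwugkuobunidadm.
Rule 2 (stop-cluster a-epenthesis): /g/ and /k/ form a stop–stop cluster, so [a] is inserted between them. /bwugkuobunidadm/ → bwugakuobunidadm.
Rule 3 (intervocalic spirantization): /k/ is a stop between vowels /a/ and /u/, so it spirantizes to the fricative [x]. /b/ is a stop between vowels /o/ and /u/, so it spirantizes to the fricative [v]. /d/ is a stop between vowels /i/ and /a/, so it spirantizes to the fricative [z]. /bwugakuobunidadm/ → bwugaxuovunizadm.
Rule 4 (final cluster simplification): /m/ is the second consonant of a word-final cluster /dm/, so it deletes. /bwugaxuovunizadm/ → bwugaxuovunizad.

bwugaxuovunizad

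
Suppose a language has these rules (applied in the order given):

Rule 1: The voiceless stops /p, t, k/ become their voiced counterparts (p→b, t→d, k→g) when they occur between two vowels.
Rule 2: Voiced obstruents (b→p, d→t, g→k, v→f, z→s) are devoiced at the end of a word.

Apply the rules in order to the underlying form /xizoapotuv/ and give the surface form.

Rule 1 (intervocalic voicing): /p/ is a voiceless stop between vowels /a/ and /o/, so it voices to [b]. /t/ is a voiceless stop between vowels /o/ and /u/, so it voices to [d]. /xizoapotuv/ → xizoaboduv.
Rule 2 (final devoicing): /v/ is a voiced obstruent in word-final position, so it devoices to [f]. /xizoaboduv/ → xizoaboduf.

xizoaboduf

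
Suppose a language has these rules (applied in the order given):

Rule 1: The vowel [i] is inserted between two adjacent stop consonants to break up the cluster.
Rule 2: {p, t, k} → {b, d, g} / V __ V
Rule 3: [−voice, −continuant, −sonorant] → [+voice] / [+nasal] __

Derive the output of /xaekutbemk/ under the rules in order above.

xaegudibemg

Rule 1 (stop-cluster i-epenthesis): /t/ and /b/ form a stop–stop cluster, so [i] is inserted between them. /xaekutbemk/ → xaekutibemk.
Rule 2 (intervocalic voicing): /k/ is a voiceless stop between vowels /e/ and /u/, so it voices to [g]. /t/ is a voiceless stop between vowels /u/ and /i/, so it voices to [d]. /xaekutibemk/ → xaegudibemk.
Rule 3 (post-nasal voicing): /k/ is a voiceless stop immediately after the nasal /m/, so it voices to [g]. /xaegudibemk/ → xaegudibemg.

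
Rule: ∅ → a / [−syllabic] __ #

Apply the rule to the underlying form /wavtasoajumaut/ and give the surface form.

wavtasoajumauta

the form ends in the consonant /t/, so [a] is inserted word-finally.
Surface form: [wavtasoajumauta].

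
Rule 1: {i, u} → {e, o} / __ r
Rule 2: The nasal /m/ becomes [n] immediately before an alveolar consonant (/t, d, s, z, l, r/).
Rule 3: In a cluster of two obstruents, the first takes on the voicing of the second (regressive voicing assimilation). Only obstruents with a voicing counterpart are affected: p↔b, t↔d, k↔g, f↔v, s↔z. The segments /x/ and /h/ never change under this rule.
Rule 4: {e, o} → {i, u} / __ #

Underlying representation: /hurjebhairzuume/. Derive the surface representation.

Rule 1 (pre-rhotic lowering): /u/ is a high vowel immediately before /r/, so it lowers to [o]. /i/ is a high vowel immediately before /r/, so it lowers to [e]. /hurjebhairzuume/ → horjebhaerzuume.
Rule 2 (nasal place assimilation): no segment meets the environment; /horjebhaerzuume/ is unchanged.
Rule 3 (regressive voicing assimilation): /b/ precedes the voiceless obstruent /h/, so it devoices to [p] by assimilation. /horjebhaerzuume/ → horjephaerzuume.
Rule 4 (final vowel raising): /e/ is a mid vowel in word-final position, so it raises to [i]. /horjephaerzuume/ → horjephaerzuumi.

horjephaerzuumi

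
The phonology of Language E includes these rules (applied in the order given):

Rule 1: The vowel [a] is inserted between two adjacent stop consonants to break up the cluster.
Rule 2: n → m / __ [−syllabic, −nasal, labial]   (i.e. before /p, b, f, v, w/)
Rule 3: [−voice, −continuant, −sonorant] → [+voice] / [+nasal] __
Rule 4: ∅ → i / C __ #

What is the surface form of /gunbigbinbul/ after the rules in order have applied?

Rule 1 (stop-cluster a-epenthesis): /g/ and /b/ form a stop–stop cluster, so [a] is inserted between them. /gunbigbinbul/ → gunbigabinbul.
Rule 2 (nasal place assimilation): /n/ precedes the labial consonant /b/, so it assimilates in place to [m]. /n/ precedes the labial consonant /b/, so it assimilates in place to [m]. /gunbigabinbul/ → gumbigabimbul.
Rule 3 (post-nasal voicing): no segment meets the environment; /gumbigabimbul/ is unchanged.
Rule 4 (final i-epenthesis): the form ends in the consonant /l/, so [i] is inserted word-finally. /gumbigabimbul/ → gumbigabimbuli.

gumbigabimbuli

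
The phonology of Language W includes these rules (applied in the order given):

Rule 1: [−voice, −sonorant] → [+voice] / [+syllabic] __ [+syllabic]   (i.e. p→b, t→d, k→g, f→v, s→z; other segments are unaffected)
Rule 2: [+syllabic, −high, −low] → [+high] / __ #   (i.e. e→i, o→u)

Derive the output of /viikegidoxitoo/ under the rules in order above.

viigegidoxidou

Rule 1 (intervocalic voicing): /k/ is a voiceless obstruent between vowels /i/ and /e/, so it voices to [g]. /t/ is a voiceless obstruent between vowels /i/ and /o/, so it voices to [d]. /viikegidoxitoo/ → viigegidoxidoo.
Rule 2 (final vowel raising): /o/ is a mid vowel in word-final position, so it raises to [u]. /viigegidoxidoo/ → viigegidoxidou.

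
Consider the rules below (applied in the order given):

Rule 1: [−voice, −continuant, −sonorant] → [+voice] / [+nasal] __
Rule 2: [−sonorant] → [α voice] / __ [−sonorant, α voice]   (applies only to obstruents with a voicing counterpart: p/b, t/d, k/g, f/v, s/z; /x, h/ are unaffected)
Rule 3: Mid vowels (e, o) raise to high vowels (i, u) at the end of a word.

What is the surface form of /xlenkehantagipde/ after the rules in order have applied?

xlengehandagibdi

Rule 1 (post-nasal voicing): /k/ is a voiceless stop immediately after the nasal /n/, so it voices to [g]. /t/ is a voiceless stop immediately after the nasal /n/, so it voices to [d]. /xlenkehantagipde/ → xlengehandagipde.
Rule 2 (regressive voicing assimilation): /p/ precedes the voiced obstruent /d/, so it voices to [b] by assimilation. /xlengehandagipde/ → xlengehandagibde.
Rule 3 (final vowel raising): /e/ is a mid vowel in word-final position, so it raises to [i]. /xlengehandagibde/ → xlengehandagibdi.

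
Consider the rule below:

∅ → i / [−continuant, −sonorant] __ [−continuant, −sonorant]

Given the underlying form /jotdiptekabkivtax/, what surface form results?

/t/ and /d/ form a stop–stop cluster, so [i] is inserted between them.
/p/ and /t/ form a stop–stop cluster, so [i] is inserted between them.
/b/ and /k/ form a stop–stop cluster, so [i] is inserted between them.
Surface form: [jotidipitekabikivtax].

jotidipitekabikivtax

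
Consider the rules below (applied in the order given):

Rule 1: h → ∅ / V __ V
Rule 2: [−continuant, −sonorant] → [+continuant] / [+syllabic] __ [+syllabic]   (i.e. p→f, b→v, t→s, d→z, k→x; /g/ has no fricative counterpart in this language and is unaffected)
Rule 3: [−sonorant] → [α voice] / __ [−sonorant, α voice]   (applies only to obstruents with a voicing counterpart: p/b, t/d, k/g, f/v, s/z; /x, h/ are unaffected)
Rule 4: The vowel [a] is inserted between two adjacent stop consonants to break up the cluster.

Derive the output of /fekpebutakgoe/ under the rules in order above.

Rule 1 (intervocalic h-deletion): no segment meets the environment; /fekpebutakgoe/ is unchanged.
Rule 2 (intervocalic spirantization): /b/ is a stop between vowels /e/ and /u/, so it spirantizes to the fricative [v]. /t/ is a stop between vowels /u/ and /a/, so it spirantizes to the fricative [s]. /fekpebutakgoe/ → fekpevusakgoe.
Rule 3 (regressive voicing assimilation): /k/ precedes the voiced obstruent /g/, so it voices to [g] by assimilation. /fekpevusakgoe/ → fekpevusaggoe.
Rule 4 (stop-cluster a-epenthesis): /k/ and /p/ form a stop–stop cluster, so [a] is inserted between them. /g/ and /g/ form a stop–stop cluster, so [a] is inserted between them. /fekpevusaggoe/ → fekapevusagagoe.

fekapevusagagoe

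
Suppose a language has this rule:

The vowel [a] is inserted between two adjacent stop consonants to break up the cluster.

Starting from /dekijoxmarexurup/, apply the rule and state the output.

No segment of /dekijoxmarexurup/ meets the structural description of the rule, so the form surfaces unchanged.

dekijoxmarexurup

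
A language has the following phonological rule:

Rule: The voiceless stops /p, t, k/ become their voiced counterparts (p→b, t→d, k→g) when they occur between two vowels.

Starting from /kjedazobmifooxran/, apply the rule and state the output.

No segment of /kjedazobmifooxran/ meets the structural description of the rule, so the form surfaces unchanged.

kjedazobmifooxran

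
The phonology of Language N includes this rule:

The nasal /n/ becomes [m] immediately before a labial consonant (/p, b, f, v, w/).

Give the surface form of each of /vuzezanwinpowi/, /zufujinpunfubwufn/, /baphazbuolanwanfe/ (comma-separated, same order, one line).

vuzezamwimpowi, zufujimpumfubwufn, baphazbuolamwamfe

/vuzezanwinpowi/: /n/ precedes the labial consonant /w/, so it assimilates in place to [m]. /n/ precedes the labial consonant /p/, so it assimilates in place to [m]. → [vuzezamwimpowi].
/zufujinpunfubwufn/: /n/ precedes the labial consonant /p/, so it assimilates in place to [m]. /n/ precedes the labial consonant /f/, so it assimilates in place to [m]. → [zufujimpumfubwufn].
/baphazbuolanwanfe/: /n/ precedes the labial consonant /w/, so it assimilates in place to [m]. /n/ precedes the labial consonant /f/, so it assimilates in place to [m]. → [baphazbuolamwamfe].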